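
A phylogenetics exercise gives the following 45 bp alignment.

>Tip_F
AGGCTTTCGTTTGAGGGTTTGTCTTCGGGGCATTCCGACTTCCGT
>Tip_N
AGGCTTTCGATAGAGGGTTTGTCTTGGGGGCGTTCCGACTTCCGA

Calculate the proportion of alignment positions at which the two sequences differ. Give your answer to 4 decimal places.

0.1111

Mismatches occur at site 10 (T/A), site 12 (T/A), site 26 (C/G), site 32 (A/G), site 45 (T/A).
There are 5 differences over 45 sites, so p = 5/45 = 0.1111.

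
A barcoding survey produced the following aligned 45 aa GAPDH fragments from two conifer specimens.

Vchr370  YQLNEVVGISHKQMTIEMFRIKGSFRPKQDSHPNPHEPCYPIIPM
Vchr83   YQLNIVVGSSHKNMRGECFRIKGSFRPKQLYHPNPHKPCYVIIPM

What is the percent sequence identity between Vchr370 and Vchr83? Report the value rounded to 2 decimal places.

77.78%

The sequences differ at positions 5 (E/I), 9 (I/S), 13 (Q/N), 15 (T/R), 16 (I/G), 18 (M/C), 30 (D/L), 31 (S/Y), 37 (E/K), 41 (P/V).
35 of the 45 sites match, so the percent identity is 35/45 × 100 = 77.78%.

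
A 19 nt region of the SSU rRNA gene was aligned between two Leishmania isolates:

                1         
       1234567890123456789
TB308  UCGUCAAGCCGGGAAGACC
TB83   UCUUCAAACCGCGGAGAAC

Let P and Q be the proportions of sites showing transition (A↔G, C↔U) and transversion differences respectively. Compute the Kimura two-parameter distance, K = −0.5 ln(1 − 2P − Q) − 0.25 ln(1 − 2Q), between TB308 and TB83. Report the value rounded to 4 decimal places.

0.3246

Differing sites — 3:G/U (Tv); 8:G/A (Ti); 12:G/C (Tv); 14:A/G (Ti); 18:C/A (Tv).
Of the 5 differences, 2 transitions and 3 transversions over 19 sites: P = 2/19 = 0.105263, Q = 3/19 = 0.157895.
d = −0.5·ln(0.631579) − 0.25·ln(0.684210) = −0.5·(-0.459532) − 0.25·(-0.379490) = 0.3246.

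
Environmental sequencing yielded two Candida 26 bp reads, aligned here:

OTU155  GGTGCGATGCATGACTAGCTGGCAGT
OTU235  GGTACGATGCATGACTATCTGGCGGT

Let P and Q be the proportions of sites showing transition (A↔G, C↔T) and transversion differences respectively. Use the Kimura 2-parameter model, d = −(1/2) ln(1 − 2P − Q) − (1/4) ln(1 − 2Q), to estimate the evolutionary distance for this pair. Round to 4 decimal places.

Mismatches occur at site 4 (G→A, transition), site 18 (G→T, transversion), site 24 (A→G, transition).
Of the 3 differences, 2 transitions and 1 transversion over 26 sites: P = 2/26 = 0.076923, Q = 1/26 = 0.038462.
d = −0.5·ln(0.807692) − 0.25·ln(0.923076) = −0.5·(-0.213574) − 0.25·(-0.080044) = 0.1268.

0.1268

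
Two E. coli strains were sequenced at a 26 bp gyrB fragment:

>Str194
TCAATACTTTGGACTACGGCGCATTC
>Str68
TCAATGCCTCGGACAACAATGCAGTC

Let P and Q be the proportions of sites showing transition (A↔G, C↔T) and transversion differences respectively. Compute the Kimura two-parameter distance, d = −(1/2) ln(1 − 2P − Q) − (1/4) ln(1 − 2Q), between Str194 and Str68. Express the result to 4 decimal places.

0.4284

Differing sites — 6:A/G (Ti); 8:T/C (Ti); 10:T/C (Ti); 15:T/A (Tv); 18:G/A (Ti); 19:G/A (Ti); 20:C/T (Ti); 24:T/G (Tv).
Of the 8 differences, 6 transitions and 2 transversions over 26 sites: P = 6/26 = 0.230769, Q = 2/26 = 0.076923.
d = −0.5·ln(0.461539) − 0.25·ln(0.846154) = −0.5·(-0.773189) − 0.25·(-0.167054) = 0.4284.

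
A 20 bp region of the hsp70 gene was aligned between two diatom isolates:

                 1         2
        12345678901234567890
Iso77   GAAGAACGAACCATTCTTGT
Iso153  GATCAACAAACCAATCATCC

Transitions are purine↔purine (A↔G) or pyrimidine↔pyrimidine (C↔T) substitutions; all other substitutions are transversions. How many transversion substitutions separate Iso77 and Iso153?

5

Mismatches occur at site 3 (A↔T, transversion), site 4 (G↔C, transversion), site 8 (G↔A, transition), site 14 (T↔A, transversion), site 17 (T↔A, transversion), site 19 (G↔C, transversion), site 20 (T↔C, transition).
Of the 7 differences, 2 transitions and 5 transversions, so the answer is 5.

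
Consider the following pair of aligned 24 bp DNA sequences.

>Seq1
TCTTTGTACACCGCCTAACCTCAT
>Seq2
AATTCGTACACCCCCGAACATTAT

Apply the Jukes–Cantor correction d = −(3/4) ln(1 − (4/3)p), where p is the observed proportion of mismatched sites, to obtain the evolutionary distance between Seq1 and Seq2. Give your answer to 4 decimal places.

0.3694

Mismatches occur at site 1 (T/A), site 2 (C/A), site 5 (T/C), site 13 (G/C), site 16 (T/G), site 20 (C/A), site 22 (C/T).
p = 7/24 = 0.291667.
d = −0.75 · ln(1 − (4/3)·0.291667) = −0.75 · ln(0.611111) = −0.75 · (-0.492477) = 0.3694.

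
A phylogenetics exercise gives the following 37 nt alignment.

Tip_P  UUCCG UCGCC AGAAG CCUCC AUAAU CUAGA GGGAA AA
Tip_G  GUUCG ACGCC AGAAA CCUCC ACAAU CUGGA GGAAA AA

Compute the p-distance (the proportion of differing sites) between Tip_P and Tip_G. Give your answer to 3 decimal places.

0.189

Differing sites — 1:U/G; 3:C/U; 6:U/A; 15:G/A; 22:U/C; 28:A/G; 33:G/A.
There are 7 differences over 37 sites, so p = 7/37 = 0.189.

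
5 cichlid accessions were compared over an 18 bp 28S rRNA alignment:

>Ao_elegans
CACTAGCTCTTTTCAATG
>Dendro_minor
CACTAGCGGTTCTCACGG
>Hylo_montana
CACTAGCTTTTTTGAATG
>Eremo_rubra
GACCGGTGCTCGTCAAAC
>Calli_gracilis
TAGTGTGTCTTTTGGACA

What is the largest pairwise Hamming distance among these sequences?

13

Pairwise Hamming distances:
  Ao_elegans vs Dendro_minor: 5
  Ao_elegans vs Hylo_montana: 2
  Ao_elegans vs Eremo_rubra: 9
  Ao_elegans vs Calli_gracilis: 9
  Dendro_minor vs Hylo_montana: 6
  Dendro_minor vs Eremo_rubra: 10
  Dendro_minor vs Calli_gracilis: 13
  Hylo_montana vs Eremo_rubra: 11
  Hylo_montana vs Calli_gracilis: 9
  Eremo_rubra vs Calli_gracilis: 12
The largest is 13, between Dendro_minor and Calli_gracilis.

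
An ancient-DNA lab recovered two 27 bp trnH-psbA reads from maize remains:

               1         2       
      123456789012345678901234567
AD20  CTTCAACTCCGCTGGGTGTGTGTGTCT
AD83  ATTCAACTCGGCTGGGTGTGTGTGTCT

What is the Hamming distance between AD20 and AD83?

2

The sequences differ at positions 1 (C/A), 10 (C/G).
That gives 2 mismatches out of 27 aligned sites, so the Hamming distance is 2.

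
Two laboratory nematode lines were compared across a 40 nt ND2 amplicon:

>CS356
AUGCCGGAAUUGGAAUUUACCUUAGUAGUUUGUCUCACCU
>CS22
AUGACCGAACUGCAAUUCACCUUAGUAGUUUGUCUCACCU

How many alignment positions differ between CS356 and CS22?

The sequences differ at positions 4 (C/A), 6 (G/C), 10 (U/C), 13 (G/C), 18 (U/C).
That gives 5 mismatches out of 40 aligned sites, so the Hamming distance is 5.

5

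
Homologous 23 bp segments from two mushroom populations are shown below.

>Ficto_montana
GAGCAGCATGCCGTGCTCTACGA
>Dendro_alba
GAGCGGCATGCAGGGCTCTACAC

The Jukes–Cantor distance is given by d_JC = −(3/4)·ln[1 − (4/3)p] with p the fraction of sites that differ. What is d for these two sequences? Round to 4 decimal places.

0.2567

The sequences differ at positions 5 (A/G), 12 (C/A), 14 (T/G), 22 (G/A), 23 (A/C).
p = 5/23 = 0.217391.
d = −0.75 · ln(1 − (4/3)·0.217391) = −0.75 · ln(0.710145) = −0.75 · (-0.342286) = 0.2567.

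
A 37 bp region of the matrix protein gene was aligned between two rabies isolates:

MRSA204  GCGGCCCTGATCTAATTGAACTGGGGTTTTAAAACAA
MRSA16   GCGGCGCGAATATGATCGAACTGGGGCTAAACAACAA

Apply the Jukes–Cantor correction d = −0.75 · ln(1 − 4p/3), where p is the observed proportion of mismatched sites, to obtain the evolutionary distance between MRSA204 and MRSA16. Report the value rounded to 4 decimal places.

Mismatches occur at site 6 (C↔G), site 8 (T↔G), site 9 (G↔A), site 12 (C↔A), site 14 (A↔G), site 17 (T↔C), site 27 (T↔C), site 29 (T↔A), site 30 (T↔A), site 32 (A↔C).
p = 10/37 = 0.270270.
d = −0.75 · ln(1 − (4/3)·0.270270) = −0.75 · ln(0.639640) = −0.75 · (-0.446850) = 0.3351.

0.3351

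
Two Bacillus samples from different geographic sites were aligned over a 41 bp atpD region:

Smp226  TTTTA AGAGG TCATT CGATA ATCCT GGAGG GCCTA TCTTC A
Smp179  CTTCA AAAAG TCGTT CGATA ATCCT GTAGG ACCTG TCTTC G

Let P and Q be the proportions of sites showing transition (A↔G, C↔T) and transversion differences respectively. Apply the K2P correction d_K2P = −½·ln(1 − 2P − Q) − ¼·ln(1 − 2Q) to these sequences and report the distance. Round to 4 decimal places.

The sequences differ at positions 1 (T/C, transition), 4 (T/C, transition), 7 (G/A, transition), 9 (G/A, transition), 13 (A/G, transition), 27 (G/T, transversion), 31 (G/A, transition), 35 (A/G, transition), 41 (A/G, transition).
Of the 9 differences, 8 transitions and 1 transversion over 41 sites: P = 8/41 = 0.195122, Q = 1/41 = 0.024390.
d = −0.5·ln(0.585366) − 0.25·ln(0.951220) = −0.5·(-0.535518) − 0.25·(-0.050010) = 0.2803.

0.2803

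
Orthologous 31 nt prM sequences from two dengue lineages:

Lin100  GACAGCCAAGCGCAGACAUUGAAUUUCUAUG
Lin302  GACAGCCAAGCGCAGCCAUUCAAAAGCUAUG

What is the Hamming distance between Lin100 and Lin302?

Mismatches occur at site 16 (A→C), site 21 (G→C), site 24 (U→A), site 25 (U→A), site 26 (U→G).
That gives 5 mismatches out of 31 aligned sites, so the Hamming distance is 5.

5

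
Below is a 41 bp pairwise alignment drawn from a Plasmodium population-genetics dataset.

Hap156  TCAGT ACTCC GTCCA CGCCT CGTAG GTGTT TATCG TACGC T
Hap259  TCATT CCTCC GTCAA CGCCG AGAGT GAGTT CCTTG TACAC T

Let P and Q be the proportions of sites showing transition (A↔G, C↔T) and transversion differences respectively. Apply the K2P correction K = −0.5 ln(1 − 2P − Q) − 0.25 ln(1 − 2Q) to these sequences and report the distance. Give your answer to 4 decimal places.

Mismatches occur at site 4 (G/T, transversion), site 6 (A/C, transversion), site 14 (C/A, transversion), site 20 (T/G, transversion), site 21 (C/A, transversion), site 23 (T/A, transversion), site 24 (A/G, transition), site 25 (G/T, transversion), site 27 (T/A, transversion), site 31 (T/C, transition), site 32 (A/C, transversion), site 34 (C/T, transition), site 39 (G/A, transition).
Of the 13 differences, 4 transitions and 9 transversions over 41 sites: P = 4/41 = 0.097561, Q = 9/41 = 0.219512.
d = −0.5·ln(0.585366) − 0.25·ln(0.560976) = −0.5·(-0.535518) − 0.25·(-0.578077) = 0.4123.

0.4123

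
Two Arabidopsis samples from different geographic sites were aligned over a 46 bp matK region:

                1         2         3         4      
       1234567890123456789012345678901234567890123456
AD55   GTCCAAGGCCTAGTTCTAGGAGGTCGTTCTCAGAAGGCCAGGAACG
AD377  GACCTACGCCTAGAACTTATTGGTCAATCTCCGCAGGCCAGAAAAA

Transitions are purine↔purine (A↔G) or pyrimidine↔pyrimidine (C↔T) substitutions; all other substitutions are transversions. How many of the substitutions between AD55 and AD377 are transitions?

4

The sequences differ at positions 2 (T/A, transversion), 5 (A/T, transversion), 7 (G/C, transversion), 14 (T/A, transversion), 15 (T/A, transversion), 18 (A/T, transversion), 19 (G/A, transition), 20 (G/T, transversion), 21 (A/T, transversion), 26 (G/A, transition), 27 (T/A, transversion), 32 (A/C, transversion), 34 (A/C, transversion), 42 (G/A, transition), 45 (C/A, transversion), 46 (G/A, transition).
Of the 16 differences, 4 transitions and 12 transversions, so the answer is 4.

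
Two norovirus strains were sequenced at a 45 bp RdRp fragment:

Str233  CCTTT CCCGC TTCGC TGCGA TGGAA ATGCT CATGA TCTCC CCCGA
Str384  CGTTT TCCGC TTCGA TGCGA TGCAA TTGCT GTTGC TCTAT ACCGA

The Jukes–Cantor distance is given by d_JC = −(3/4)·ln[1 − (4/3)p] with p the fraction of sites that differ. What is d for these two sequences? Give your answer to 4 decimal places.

0.2958

Differing sites — 2:C/G; 6:C/T; 15:C/A; 23:G/C; 26:A/T; 31:C/G; 32:A/T; 35:A/C; 39:C/A; 40:C/T; 41:C/A.
p = 11/45 = 0.244444.
d = −0.75 · ln(1 − (4/3)·0.244444) = −0.75 · ln(0.674075) = −0.75 · (-0.394414) = 0.2958.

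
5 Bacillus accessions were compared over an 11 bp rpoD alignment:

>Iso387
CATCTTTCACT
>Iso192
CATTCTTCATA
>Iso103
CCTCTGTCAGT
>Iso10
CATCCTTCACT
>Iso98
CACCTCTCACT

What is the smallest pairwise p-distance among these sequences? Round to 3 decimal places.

0.091

Pairwise Hamming distances:
  Iso387 vs Iso192: 4
  Iso387 vs Iso103: 3
  Iso387 vs Iso10: 1
  Iso387 vs Iso98: 2
  Iso192 vs Iso103: 6
  Iso192 vs Iso10: 3
  Iso192 vs Iso98: 6
  Iso103 vs Iso10: 4
  Iso103 vs Iso98: 4
  Iso10 vs Iso98: 3
The smallest is 1 mismatch, between Iso387 and Iso10; p = 1/11 = 0.091.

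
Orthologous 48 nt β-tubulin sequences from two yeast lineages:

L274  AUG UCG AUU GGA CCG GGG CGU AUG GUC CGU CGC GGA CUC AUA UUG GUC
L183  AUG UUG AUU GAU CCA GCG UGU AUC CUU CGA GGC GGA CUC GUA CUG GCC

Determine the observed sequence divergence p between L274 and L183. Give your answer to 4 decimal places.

Mismatches occur at site 5 (C→U), site 11 (G→A), site 12 (A→U), site 15 (G→A), site 17 (G→C), site 19 (C→U), site 24 (G→C), site 25 (G→C), site 27 (C→U), site 30 (U→A), site 31 (C→G), site 40 (A→G), site 43 (U→C), site 47 (U→C).
There are 14 differences over 48 sites, so p = 14/48 = 0.2917.

0.2917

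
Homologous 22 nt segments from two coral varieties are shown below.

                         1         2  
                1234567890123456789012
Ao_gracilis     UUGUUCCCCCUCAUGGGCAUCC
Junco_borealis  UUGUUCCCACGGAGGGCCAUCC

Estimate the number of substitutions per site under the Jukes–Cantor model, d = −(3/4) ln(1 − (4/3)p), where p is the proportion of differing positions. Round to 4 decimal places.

Mismatches occur at site 9 (C/A), site 11 (U/G), site 12 (C/G), site 14 (U/G), site 17 (G/C).
p = 5/22 = 0.227273.
d = −0.75 · ln(1 − (4/3)·0.227273) = −0.75 · ln(0.696969) = −0.75 · (-0.361014) = 0.2708.

0.2708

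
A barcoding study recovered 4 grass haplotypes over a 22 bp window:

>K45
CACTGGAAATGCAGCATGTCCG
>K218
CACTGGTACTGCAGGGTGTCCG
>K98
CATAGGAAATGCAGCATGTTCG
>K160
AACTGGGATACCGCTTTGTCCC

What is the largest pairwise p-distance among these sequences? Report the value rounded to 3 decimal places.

Pairwise Hamming distances:
  K45 vs K218: 4
  K45 vs K98: 3
  K45 vs K160: 10
  K218 vs K98: 7
  K218 vs K160: 10
  K98 vs K160: 13
The largest is 13 mismatches, between K98 and K160; p = 13/22 = 0.591.

0.591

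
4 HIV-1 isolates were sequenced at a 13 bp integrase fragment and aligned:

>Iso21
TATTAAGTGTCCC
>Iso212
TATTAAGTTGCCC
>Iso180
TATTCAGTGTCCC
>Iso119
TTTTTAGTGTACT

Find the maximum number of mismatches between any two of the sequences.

6

Pairwise Hamming distances:
  Iso21 vs Iso212: 2
  Iso21 vs Iso180: 1
  Iso21 vs Iso119: 4
  Iso212 vs Iso180: 3
  Iso212 vs Iso119: 6
  Iso180 vs Iso119: 4
The largest is 6, between Iso212 and Iso119.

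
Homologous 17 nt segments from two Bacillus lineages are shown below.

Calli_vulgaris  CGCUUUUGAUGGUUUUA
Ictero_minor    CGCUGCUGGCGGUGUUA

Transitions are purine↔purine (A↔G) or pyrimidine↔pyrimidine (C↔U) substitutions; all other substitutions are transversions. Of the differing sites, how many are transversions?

The sequences differ at positions 5 (U/G, transversion), 6 (U/C, transition), 9 (A/G, transition), 10 (U/C, transition), 14 (U/G, transversion).
Of the 5 differences, 3 transitions and 2 transversions, so the answer is 2.

2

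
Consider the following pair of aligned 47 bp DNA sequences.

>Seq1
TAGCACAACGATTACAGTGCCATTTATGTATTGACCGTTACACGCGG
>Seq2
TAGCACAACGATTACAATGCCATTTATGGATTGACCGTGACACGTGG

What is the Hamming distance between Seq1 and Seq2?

Differing sites — 17:G/A; 29:T/G; 39:T/G; 45:C/T.
That gives 4 mismatches out of 47 aligned sites, so the Hamming distance is 4.

4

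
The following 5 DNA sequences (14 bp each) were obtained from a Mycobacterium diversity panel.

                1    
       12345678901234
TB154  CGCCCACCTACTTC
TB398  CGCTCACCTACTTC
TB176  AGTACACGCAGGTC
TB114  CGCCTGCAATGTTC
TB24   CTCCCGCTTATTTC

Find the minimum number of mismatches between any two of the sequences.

1

Pairwise Hamming distances:
  TB154 vs TB398: 1
  TB154 vs TB176: 7
  TB154 vs TB114: 6
  TB154 vs TB24: 4
  TB398 vs TB176: 7
  TB398 vs TB114: 7
  TB398 vs TB24: 5
  TB176 vs TB114: 9
  TB176 vs TB24: 9
  TB114 vs TB24: 6
The smallest is 1, between TB154 and TB398.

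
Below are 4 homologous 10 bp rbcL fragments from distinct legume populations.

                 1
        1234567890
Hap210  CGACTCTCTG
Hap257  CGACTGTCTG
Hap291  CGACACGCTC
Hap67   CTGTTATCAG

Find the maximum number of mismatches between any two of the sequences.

8

Pairwise Hamming distances:
  Hap210 vs Hap257: 1
  Hap210 vs Hap291: 3
  Hap210 vs Hap67: 5
  Hap257 vs Hap291: 4
  Hap257 vs Hap67: 5
  Hap291 vs Hap67: 8
The largest is 8, between Hap291 and Hap67.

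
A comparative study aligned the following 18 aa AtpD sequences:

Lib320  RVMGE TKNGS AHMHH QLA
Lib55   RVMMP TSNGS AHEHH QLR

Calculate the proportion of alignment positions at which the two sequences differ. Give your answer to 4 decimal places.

The sequences differ at positions 4 (G/M), 5 (E/P), 7 (K/S), 13 (M/E), 18 (A/R).
There are 5 differences over 18 sites, so p = 5/18 = 0.2778.

0.2778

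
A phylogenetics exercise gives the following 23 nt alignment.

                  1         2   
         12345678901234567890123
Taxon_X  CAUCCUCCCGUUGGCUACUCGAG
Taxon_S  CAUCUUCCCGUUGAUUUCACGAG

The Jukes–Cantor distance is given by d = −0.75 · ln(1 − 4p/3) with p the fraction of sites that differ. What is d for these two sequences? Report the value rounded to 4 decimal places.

The sequences differ at positions 5 (C/U), 14 (G/A), 15 (C/U), 17 (A/U), 19 (U/A).
p = 5/23 = 0.217391.
d = −0.75 · ln(1 − (4/3)·0.217391) = −0.75 · ln(0.710145) = −0.75 · (-0.342286) = 0.2567.

0.2567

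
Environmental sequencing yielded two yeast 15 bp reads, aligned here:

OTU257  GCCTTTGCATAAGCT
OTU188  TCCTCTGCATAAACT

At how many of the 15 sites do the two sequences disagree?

3

The sequences differ at positions 1 (G/T), 5 (T/C), 13 (G/A).
That gives 3 mismatches out of 15 aligned sites, so the Hamming distance is 3.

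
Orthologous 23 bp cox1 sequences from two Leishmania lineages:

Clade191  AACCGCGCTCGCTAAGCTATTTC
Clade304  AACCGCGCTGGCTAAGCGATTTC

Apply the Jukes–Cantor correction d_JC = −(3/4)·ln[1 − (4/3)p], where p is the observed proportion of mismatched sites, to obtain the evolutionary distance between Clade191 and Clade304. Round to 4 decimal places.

0.0924

Differing sites — 10:C/G; 18:T/G.
p = 2/23 = 0.086957.
d = −0.75 · ln(1 − (4/3)·0.086957) = −0.75 · ln(0.884057) = −0.75 · (-0.123234) = 0.0924.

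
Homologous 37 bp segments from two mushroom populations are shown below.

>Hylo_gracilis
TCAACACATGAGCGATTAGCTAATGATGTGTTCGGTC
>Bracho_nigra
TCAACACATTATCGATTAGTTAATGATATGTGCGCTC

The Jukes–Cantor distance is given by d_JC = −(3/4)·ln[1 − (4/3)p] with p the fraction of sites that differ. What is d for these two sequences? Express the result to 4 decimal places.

Differing sites — 10:G/T; 12:G/T; 20:C/T; 28:G/A; 32:T/G; 35:G/C.
p = 6/37 = 0.162162.
d = −0.75 · ln(1 − (4/3)·0.162162) = −0.75 · ln(0.783784) = −0.75 · (-0.243622) = 0.1827.

0.1827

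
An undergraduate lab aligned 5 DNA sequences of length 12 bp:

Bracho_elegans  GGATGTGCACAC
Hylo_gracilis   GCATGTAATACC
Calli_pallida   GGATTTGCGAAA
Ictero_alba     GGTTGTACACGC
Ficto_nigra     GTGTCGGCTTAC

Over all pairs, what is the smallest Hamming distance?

3

Pairwise Hamming distances:
  Bracho_elegans vs Hylo_gracilis: 6
  Bracho_elegans vs Calli_pallida: 4
  Bracho_elegans vs Ictero_alba: 3
  Bracho_elegans vs Ficto_nigra: 6
  Hylo_gracilis vs Calli_pallida: 7
  Hylo_gracilis vs Ictero_alba: 6
  Hylo_gracilis vs Ficto_nigra: 8
  Calli_pallida vs Ictero_alba: 7
  Calli_pallida vs Ficto_nigra: 7
  Ictero_alba vs Ficto_nigra: 8
The smallest is 3, between Bracho_elegans and Ictero_alba.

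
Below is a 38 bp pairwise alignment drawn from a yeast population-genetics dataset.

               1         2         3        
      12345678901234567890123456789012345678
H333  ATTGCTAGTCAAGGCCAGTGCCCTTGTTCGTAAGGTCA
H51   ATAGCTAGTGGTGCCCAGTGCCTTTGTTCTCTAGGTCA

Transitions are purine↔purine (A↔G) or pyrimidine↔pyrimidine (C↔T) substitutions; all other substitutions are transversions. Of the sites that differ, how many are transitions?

Mismatches occur at site 3 (T→A, transversion), site 10 (C→G, transversion), site 11 (A→G, transition), site 12 (A→T, transversion), site 14 (G→C, transversion), site 23 (C→T, transition), site 30 (G→T, transversion), site 31 (T→C, transition), site 32 (A→T, transversion).
Of the 9 differences, 3 transitions and 6 transversions, so the answer is 3.

3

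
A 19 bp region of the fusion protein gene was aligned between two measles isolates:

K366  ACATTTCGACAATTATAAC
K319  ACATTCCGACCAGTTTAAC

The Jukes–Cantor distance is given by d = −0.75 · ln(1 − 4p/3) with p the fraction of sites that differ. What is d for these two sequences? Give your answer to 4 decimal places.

Mismatches occur at site 6 (T/C), site 11 (A/C), site 13 (T/G), site 15 (A/T).
p = 4/19 = 0.210526.
d = −0.75 · ln(1 − (4/3)·0.210526) = −0.75 · ln(0.719299) = −0.75 · (-0.329478) = 0.2471.

0.2471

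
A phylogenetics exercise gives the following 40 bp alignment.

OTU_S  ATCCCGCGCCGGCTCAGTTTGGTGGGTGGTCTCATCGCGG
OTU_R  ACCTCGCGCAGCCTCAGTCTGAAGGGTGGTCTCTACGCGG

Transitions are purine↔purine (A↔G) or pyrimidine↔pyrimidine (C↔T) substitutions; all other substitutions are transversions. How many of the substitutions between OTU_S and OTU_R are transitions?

Mismatches occur at site 2 (T→C, transition), site 4 (C→T, transition), site 10 (C→A, transversion), site 12 (G→C, transversion), site 19 (T→C, transition), site 22 (G→A, transition), site 23 (T→A, transversion), site 34 (A→T, transversion), site 35 (T→A, transversion).
Of the 9 differences, 4 transitions and 5 transversions, so the answer is 4.

4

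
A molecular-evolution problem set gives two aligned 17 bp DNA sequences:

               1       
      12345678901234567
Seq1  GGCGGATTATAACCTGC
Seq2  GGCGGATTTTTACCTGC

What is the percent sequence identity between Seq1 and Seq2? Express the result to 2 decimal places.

88.24%

The sequences differ at positions 9 (A/T), 11 (A/T).
15 of the 17 sites match, so the percent identity is 15/17 × 100 = 88.24%.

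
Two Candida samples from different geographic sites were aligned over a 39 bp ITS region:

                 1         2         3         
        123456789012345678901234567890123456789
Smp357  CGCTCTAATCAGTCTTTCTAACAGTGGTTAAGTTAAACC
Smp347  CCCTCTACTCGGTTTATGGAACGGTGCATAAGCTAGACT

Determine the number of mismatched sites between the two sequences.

13

Mismatches occur at site 2 (G/C), site 8 (A/C), site 11 (A/G), site 14 (C/T), site 16 (T/A), site 18 (C/G), site 19 (T/G), site 23 (A/G), site 27 (G/C), site 28 (T/A), site 33 (T/C), site 36 (A/G), site 39 (C/T).
That gives 13 mismatches out of 39 aligned sites, so the Hamming distance is 13.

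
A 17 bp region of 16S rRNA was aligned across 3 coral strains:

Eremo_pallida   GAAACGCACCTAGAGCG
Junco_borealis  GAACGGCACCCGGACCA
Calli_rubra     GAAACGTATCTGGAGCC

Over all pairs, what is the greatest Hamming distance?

7

Pairwise Hamming distances:
  Eremo_pallida vs Junco_borealis: 6
  Eremo_pallida vs Calli_rubra: 4
  Junco_borealis vs Calli_rubra: 7
The largest is 7, between Junco_borealis and Calli_rubra.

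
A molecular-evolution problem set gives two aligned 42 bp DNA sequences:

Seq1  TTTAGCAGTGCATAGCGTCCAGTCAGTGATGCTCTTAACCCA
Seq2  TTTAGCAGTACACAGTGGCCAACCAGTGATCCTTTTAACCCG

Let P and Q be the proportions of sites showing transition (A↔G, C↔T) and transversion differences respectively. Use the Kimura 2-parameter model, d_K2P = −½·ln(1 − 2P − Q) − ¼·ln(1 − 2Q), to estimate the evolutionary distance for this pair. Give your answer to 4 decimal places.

0.2648

Differing sites — 10:G/A (Ti); 13:T/C (Ti); 16:C/T (Ti); 18:T/G (Tv); 22:G/A (Ti); 23:T/C (Ti); 31:G/C (Tv); 34:C/T (Ti); 42:A/G (Ti).
Of the 9 differences, 7 transitions and 2 transversions over 42 sites: P = 7/42 = 0.166667, Q = 2/42 = 0.047619.
d = −0.5·ln(0.619047) − 0.25·ln(0.904762) = −0.5·(-0.479574) − 0.25·(-0.100083) = 0.2648.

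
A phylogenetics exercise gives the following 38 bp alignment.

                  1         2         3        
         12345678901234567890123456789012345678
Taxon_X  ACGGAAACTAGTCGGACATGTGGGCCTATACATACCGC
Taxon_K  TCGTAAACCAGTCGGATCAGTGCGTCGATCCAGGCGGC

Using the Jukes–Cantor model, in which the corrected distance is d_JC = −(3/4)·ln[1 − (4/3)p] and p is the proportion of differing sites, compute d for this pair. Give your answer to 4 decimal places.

Differing sites — 1:A/T; 4:G/T; 9:T/C; 17:C/T; 18:A/C; 19:T/A; 23:G/C; 25:C/T; 27:T/G; 30:A/C; 33:T/G; 34:A/G; 36:C/G.
p = 13/38 = 0.342105.
d = −0.75 · ln(1 − (4/3)·0.342105) = −0.75 · ln(0.543860) = −0.75 · (-0.609063) = 0.4568.

0.4568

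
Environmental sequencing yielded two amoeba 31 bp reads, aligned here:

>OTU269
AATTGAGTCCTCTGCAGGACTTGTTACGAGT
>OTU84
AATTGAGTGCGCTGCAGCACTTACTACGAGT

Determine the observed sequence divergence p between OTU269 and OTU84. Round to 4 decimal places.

0.1613

Mismatches occur at site 9 (C→G), site 11 (T→G), site 18 (G→C), site 23 (G→A), site 24 (T→C).
There are 5 differences over 31 sites, so p = 5/31 = 0.1613.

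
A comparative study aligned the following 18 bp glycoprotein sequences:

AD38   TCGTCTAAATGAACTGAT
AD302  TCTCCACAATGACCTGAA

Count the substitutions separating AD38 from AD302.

6

Mismatches occur at site 3 (G↔T), site 4 (T↔C), site 6 (T↔A), site 7 (A↔C), site 13 (A↔C), site 18 (T↔A).
That gives 6 mismatches out of 18 aligned sites, so the Hamming distance is 6.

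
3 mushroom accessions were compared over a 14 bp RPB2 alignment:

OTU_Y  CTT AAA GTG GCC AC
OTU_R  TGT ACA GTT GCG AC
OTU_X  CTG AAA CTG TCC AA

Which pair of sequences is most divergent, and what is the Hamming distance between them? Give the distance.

Pairwise Hamming distances:
  OTU_Y vs OTU_R: 5
  OTU_Y vs OTU_X: 4
  OTU_R vs OTU_X: 9
The largest is 9, between OTU_R and OTU_X.

9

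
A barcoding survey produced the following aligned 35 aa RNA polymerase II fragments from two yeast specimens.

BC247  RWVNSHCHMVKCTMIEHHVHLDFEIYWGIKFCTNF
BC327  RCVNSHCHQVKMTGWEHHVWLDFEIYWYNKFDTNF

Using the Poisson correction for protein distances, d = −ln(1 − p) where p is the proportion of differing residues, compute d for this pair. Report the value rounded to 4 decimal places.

Differing sites — 2:W/C; 9:M/Q; 12:C/M; 14:M/G; 15:I/W; 20:H/W; 28:G/Y; 29:I/N; 32:C/D.
p = 9/35 = 0.257143.
d = −ln(1 − 0.257143) = −ln(0.742857) = 0.2973.

0.2973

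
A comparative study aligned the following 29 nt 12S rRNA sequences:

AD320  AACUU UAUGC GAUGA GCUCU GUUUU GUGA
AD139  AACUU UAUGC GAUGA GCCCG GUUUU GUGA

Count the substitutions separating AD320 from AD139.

Differing sites — 18:U/C; 20:U/G.
That gives 2 mismatches out of 29 aligned sites, so the Hamming distance is 2.

2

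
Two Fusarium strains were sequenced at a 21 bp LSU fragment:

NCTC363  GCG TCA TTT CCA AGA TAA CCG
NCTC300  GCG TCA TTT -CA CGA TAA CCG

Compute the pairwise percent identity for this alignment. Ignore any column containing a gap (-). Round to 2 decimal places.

Excluding the 1 gap column leaves 20 comparable sites.
The sequences differ at position 13 (A/C).
19 of the 20 comparable sites match, so the percent identity is 19/20 × 100 = 95.00%.

95.00%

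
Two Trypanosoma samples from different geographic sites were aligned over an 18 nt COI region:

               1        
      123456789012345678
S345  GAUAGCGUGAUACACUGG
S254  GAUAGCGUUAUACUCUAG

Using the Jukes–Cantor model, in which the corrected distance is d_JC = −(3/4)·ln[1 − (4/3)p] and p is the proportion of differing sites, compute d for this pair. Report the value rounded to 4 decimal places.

0.1885

The sequences differ at positions 9 (G/U), 14 (A/U), 17 (G/A).
p = 3/18 = 0.166667.
d = −0.75 · ln(1 − (4/3)·0.166667) = −0.75 · ln(0.777777) = −0.75 · (-0.251315) = 0.1885.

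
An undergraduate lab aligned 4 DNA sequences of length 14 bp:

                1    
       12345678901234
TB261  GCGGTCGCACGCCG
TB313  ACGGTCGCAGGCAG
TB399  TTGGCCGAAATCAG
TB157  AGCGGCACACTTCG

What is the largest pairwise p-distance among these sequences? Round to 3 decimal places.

Pairwise Hamming distances:
  TB261 vs TB313: 3
  TB261 vs TB399: 7
  TB261 vs TB157: 7
  TB313 vs TB399: 6
  TB313 vs TB157: 8
  TB399 vs TB157: 9
The largest is 9 mismatches, between TB399 and TB157; p = 9/14 = 0.643.

0.643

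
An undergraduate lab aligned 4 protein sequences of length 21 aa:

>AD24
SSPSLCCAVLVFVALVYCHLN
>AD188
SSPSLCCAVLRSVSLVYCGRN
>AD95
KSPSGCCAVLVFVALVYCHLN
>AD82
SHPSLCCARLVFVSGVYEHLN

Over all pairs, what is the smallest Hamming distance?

2

Pairwise Hamming distances:
  AD24 vs AD188: 5
  AD24 vs AD95: 2
  AD24 vs AD82: 5
  AD188 vs AD95: 7
  AD188 vs AD82: 8
  AD95 vs AD82: 7
The smallest is 2, between AD24 and AD95.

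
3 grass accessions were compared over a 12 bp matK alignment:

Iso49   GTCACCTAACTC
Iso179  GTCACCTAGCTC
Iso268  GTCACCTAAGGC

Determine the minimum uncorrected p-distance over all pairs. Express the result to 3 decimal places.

Pairwise Hamming distances:
  Iso49 vs Iso179: 1
  Iso49 vs Iso268: 2
  Iso179 vs Iso268: 3
The smallest is 1 mismatch, between Iso49 and Iso179; p = 1/12 = 0.083.

0.083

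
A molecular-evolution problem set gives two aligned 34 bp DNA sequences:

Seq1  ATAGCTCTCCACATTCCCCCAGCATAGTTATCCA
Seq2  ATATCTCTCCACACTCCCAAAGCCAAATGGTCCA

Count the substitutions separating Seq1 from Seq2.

9

Mismatches occur at site 4 (G/T), site 14 (T/C), site 19 (C/A), site 20 (C/A), site 24 (A/C), site 25 (T/A), site 27 (G/A), site 29 (T/G), site 30 (A/G).
That gives 9 mismatches out of 34 aligned sites, so the Hamming distance is 9.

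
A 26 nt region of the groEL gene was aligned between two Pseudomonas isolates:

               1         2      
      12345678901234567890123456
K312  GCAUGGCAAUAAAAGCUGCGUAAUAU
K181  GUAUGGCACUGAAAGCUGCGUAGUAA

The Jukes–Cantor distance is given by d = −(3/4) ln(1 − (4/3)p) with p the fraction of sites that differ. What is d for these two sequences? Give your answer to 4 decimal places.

0.2222

Differing sites — 2:C/U; 9:A/C; 11:A/G; 23:A/G; 26:U/A.
p = 5/26 = 0.192308.
d = −0.75 · ln(1 − (4/3)·0.192308) = −0.75 · ln(0.743589) = −0.75 · (-0.296267) = 0.2222.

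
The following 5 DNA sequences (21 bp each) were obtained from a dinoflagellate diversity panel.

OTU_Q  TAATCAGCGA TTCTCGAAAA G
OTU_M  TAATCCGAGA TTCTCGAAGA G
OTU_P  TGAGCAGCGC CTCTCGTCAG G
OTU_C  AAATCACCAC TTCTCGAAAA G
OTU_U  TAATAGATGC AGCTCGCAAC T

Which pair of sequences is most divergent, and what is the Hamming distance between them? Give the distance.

12

Pairwise Hamming distances:
  OTU_Q vs OTU_M: 3
  OTU_Q vs OTU_P: 7
  OTU_Q vs OTU_C: 4
  OTU_Q vs OTU_U: 10
  OTU_M vs OTU_P: 10
  OTU_M vs OTU_C: 7
  OTU_M vs OTU_U: 11
  OTU_P vs OTU_C: 9
  OTU_P vs OTU_U: 12
  OTU_C vs OTU_U: 11
The largest is 12, between OTU_P and OTU_U.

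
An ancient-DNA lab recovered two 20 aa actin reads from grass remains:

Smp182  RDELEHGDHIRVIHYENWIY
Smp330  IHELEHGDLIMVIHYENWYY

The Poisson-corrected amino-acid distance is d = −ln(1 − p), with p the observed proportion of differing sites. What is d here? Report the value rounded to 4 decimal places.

The sequences differ at positions 1 (R/I), 2 (D/H), 9 (H/L), 11 (R/M), 19 (I/Y).
p = 5/20 = 0.250000.
d = −ln(1 − 0.250000) = −ln(0.750000) = 0.2877.

0.2877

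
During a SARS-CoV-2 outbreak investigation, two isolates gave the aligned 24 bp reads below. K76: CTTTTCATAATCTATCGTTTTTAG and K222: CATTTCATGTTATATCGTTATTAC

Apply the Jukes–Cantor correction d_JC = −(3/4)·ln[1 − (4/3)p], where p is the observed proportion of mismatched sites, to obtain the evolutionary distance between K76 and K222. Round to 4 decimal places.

0.3041

Differing sites — 2:T/A; 9:A/G; 10:A/T; 12:C/A; 20:T/A; 24:G/C.
p = 6/24 = 0.250000.
d = −0.75 · ln(1 − (4/3)·0.250000) = −0.75 · ln(0.666667) = −0.75 · (-0.405465) = 0.3041.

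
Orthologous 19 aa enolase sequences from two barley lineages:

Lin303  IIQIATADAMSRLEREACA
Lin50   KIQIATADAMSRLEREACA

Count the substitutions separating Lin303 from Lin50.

1

A single mismatch occurs at site 1 (I→K).
That gives 1 mismatch out of 19 aligned sites, so the Hamming distance is 1.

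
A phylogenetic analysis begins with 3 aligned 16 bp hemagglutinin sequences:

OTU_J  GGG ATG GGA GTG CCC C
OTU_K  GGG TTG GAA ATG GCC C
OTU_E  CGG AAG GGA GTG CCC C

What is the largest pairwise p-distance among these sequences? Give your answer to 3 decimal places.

Pairwise Hamming distances:
  OTU_J vs OTU_K: 4
  OTU_J vs OTU_E: 2
  OTU_K vs OTU_E: 6
The largest is 6 mismatches, between OTU_K and OTU_E; p = 6/16 = 0.375.

0.375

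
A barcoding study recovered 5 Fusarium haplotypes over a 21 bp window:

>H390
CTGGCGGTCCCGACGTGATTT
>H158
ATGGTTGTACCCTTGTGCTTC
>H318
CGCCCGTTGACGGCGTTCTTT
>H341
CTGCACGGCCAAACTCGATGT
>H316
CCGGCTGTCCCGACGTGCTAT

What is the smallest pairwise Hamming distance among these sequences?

4

Pairwise Hamming distances:
  H390 vs H158: 9
  H390 vs H318: 9
  H390 vs H341: 9
  H390 vs H316: 4
  H158 vs H318: 14
  H158 vs H341: 15
  H158 vs H316: 9
  H318 vs H341: 16
  H318 vs H316: 10
  H341 vs H316: 11
The smallest is 4, between H390 and H316.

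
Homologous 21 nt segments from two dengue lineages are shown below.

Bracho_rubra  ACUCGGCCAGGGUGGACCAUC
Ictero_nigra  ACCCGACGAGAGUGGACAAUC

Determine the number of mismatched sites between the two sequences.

Mismatches occur at site 3 (U/C), site 6 (G/A), site 8 (C/G), site 11 (G/A), site 18 (C/A).
That gives 5 mismatches out of 21 aligned sites, so the Hamming distance is 5.

5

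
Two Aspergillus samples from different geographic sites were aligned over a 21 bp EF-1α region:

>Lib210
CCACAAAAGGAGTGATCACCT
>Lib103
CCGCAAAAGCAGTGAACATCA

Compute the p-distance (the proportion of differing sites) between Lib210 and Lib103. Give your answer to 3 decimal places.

Differing sites — 3:A/G; 10:G/C; 16:T/A; 19:C/T; 21:T/A.
There are 5 differences over 21 sites, so p = 5/21 = 0.238.

0.238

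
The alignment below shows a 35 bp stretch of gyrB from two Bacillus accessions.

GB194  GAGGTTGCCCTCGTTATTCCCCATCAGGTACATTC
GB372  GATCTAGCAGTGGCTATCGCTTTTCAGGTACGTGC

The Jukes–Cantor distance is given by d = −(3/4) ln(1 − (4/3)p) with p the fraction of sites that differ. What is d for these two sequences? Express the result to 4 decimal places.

0.5716

Mismatches occur at site 3 (G/T), site 4 (G/C), site 6 (T/A), site 9 (C/A), site 10 (C/G), site 12 (C/G), site 14 (T/C), site 18 (T/C), site 19 (C/G), site 21 (C/T), site 22 (C/T), site 23 (A/T), site 32 (A/G), site 34 (T/G).
p = 14/35 = 0.400000.
d = −0.75 · ln(1 − (4/3)·0.400000) = −0.75 · ln(0.466667) = −0.75 · (-0.762139) = 0.5716.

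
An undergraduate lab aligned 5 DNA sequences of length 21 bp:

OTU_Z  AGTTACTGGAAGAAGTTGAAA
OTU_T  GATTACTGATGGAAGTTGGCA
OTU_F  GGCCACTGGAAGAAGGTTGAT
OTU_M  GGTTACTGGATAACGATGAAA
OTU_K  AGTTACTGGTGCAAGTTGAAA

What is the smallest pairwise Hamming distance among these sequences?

Pairwise Hamming distances:
  OTU_Z vs OTU_T: 7
  OTU_Z vs OTU_F: 7
  OTU_Z vs OTU_M: 5
  OTU_Z vs OTU_K: 3
  OTU_T vs OTU_F: 10
  OTU_T vs OTU_M: 9
  OTU_T vs OTU_K: 6
  OTU_F vs OTU_M: 9
  OTU_F vs OTU_K: 10
  OTU_M vs OTU_K: 6
The smallest is 3, between OTU_Z and OTU_K.

3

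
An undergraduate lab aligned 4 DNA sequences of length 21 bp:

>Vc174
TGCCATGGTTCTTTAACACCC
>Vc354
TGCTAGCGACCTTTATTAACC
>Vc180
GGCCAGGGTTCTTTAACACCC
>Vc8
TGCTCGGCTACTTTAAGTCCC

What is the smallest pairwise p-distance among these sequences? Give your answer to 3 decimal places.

0.095

Pairwise Hamming distances:
  Vc174 vs Vc354: 8
  Vc174 vs Vc180: 2
  Vc174 vs Vc8: 7
  Vc354 vs Vc180: 8
  Vc354 vs Vc8: 9
  Vc180 vs Vc8: 7
The smallest is 2 mismatches, between Vc174 and Vc180; p = 2/21 = 0.095.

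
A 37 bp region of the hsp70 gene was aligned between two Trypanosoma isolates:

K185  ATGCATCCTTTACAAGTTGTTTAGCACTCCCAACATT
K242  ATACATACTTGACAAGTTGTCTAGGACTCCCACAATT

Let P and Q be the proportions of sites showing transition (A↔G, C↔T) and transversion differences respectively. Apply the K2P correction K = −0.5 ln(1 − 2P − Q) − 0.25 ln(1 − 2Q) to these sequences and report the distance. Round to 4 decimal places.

0.2181

Mismatches occur at site 3 (G→A, transition), site 7 (C→A, transversion), site 11 (T→G, transversion), site 21 (T→C, transition), site 25 (C→G, transversion), site 33 (A→C, transversion), site 34 (C→A, transversion).
Of the 7 differences, 2 transitions and 5 transversions over 37 sites: P = 2/37 = 0.054054, Q = 5/37 = 0.135135.
d = −0.5·ln(0.756757) − 0.25·ln(0.729730) = −0.5·(-0.278713) − 0.25·(-0.315081) = 0.2181.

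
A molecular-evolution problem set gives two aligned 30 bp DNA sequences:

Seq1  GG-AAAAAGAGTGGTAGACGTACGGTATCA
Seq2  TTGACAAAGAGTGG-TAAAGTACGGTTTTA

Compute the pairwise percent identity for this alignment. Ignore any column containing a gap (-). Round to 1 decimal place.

Excluding the 2 gap columns leaves 28 comparable sites.
Differing sites — 1:G/T; 2:G/T; 5:A/C; 16:A/T; 17:G/A; 19:C/A; 27:A/T; 29:C/T.
20 of the 28 comparable sites match, so the percent identity is 20/28 × 100 = 71.4%.

71.4%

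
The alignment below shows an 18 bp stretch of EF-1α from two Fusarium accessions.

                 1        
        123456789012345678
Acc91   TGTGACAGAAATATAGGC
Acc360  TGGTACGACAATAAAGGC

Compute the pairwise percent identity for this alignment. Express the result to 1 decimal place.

66.7%

Mismatches occur at site 3 (T/G), site 4 (G/T), site 7 (A/G), site 8 (G/A), site 9 (A/C), site 14 (T/A).
12 of the 18 sites match, so the percent identity is 12/18 × 100 = 66.7%.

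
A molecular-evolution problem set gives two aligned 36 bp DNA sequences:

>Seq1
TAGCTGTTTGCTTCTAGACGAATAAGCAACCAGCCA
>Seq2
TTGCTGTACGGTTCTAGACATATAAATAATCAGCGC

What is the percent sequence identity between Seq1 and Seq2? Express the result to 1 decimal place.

The sequences differ at positions 2 (A/T), 8 (T/A), 9 (T/C), 11 (C/G), 20 (G/A), 21 (A/T), 26 (G/A), 27 (C/T), 30 (C/T), 35 (C/G), 36 (A/C).
25 of the 36 sites match, so the percent identity is 25/36 × 100 = 69.4%.

69.4%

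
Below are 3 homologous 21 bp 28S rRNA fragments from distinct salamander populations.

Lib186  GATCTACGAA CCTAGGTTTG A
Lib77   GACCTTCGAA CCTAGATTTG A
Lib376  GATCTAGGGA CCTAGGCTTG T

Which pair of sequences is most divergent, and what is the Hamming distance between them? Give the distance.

7

Pairwise Hamming distances:
  Lib186 vs Lib77: 3
  Lib186 vs Lib376: 4
  Lib77 vs Lib376: 7
The largest is 7, between Lib77 and Lib376.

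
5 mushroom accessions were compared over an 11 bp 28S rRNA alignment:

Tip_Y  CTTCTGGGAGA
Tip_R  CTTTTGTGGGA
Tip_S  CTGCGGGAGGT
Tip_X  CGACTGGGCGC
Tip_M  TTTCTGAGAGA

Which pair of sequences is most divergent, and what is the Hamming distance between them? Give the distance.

7

Pairwise Hamming distances:
  Tip_Y vs Tip_R: 3
  Tip_Y vs Tip_S: 5
  Tip_Y vs Tip_X: 4
  Tip_Y vs Tip_M: 2
  Tip_R vs Tip_S: 6
  Tip_R vs Tip_X: 6
  Tip_R vs Tip_M: 4
  Tip_S vs Tip_X: 6
  Tip_S vs Tip_M: 7
  Tip_X vs Tip_M: 6
The largest is 7, between Tip_S and Tip_M.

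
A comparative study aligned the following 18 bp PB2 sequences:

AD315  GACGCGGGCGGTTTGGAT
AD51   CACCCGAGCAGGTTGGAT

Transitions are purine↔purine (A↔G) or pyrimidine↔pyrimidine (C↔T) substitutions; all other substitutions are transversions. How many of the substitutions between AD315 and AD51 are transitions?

Mismatches occur at site 1 (G→C, transversion), site 4 (G→C, transversion), site 7 (G→A, transition), site 10 (G→A, transition), site 12 (T→G, transversion).
Of the 5 differences, 2 transitions and 3 transversions, so the answer is 2.

2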